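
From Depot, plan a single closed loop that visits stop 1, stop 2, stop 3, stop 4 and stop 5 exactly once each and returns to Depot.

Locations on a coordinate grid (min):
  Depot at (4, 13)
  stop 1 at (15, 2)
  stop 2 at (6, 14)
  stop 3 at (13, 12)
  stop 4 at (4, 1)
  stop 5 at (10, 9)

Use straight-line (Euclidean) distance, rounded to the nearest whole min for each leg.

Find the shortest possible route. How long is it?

With 5 stops there are 5!/2 = 60 distinct round trips (a route and its reverse cost the same).
Depot-stop 1-stop 2-stop 3-stop 4-stop 5-Depot: 16+15+7+14+10+7 = 69
Depot-stop 1-stop 2-stop 3-stop 5-stop 4-Depot: 16+15+7+4+10+12 = 64
Depot-stop 1-stop 2-stop 4-stop 3-stop 5-Depot: 16+15+13+14+4+7 = 69
Depot-stop 1-stop 2-stop 4-stop 5-stop 3-Depot: 16+15+13+10+4+9 = 67
Depot-stop 1-stop 2-stop 5-stop 3-stop 4-Depot: 16+15+6+4+14+12 = 67
Depot-stop 1-stop 2-stop 5-stop 4-stop 3-Depot: 16+15+6+10+14+9 = 70
Depot-stop 1-stop 3-stop 2-stop 4-stop 5-Depot: 16+10+7+13+10+7 = 63
Depot-stop 1-stop 3-stop 2-stop 5-stop 4-Depot: 16+10+7+6+10+12 = 61
Depot-stop 1-stop 3-stop 4-stop 2-stop 5-Depot: 16+10+14+13+6+7 = 66
Depot-stop 1-stop 3-stop 4-stop 5-stop 2-Depot: 16+10+14+10+6+2 = 58
Depot-stop 1-stop 3-stop 5-stop 2-stop 4-Depot: 16+10+4+6+13+12 = 61
Depot-stop 1-stop 3-stop 5-stop 4-stop 2-Depot: 16+10+4+10+13+2 = 55
Depot-stop 1-stop 4-stop 2-stop 3-stop 5-Depot: 16+11+13+7+4+7 = 58
Depot-stop 1-stop 4-stop 2-stop 5-stop 3-Depot: 16+11+13+6+4+9 = 59
… (46 more)
Depot-stop 2-stop 3-stop 5-stop 1-stop 4-Depot: 2+7+4+9+11+12 = 45  ← best
The minimum is 45.
One optimal route: Depot → stop 2 → stop 3 → stop 5 → stop 1 → stop 4 → Depot (or its reverse).

45 min — the shortest possible round trip.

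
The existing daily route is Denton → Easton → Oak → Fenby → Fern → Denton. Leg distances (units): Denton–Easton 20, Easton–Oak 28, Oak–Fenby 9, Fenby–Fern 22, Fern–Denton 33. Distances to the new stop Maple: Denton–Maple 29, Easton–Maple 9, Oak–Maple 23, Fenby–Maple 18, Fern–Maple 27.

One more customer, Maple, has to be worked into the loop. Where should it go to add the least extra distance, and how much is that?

Insertion cost between consecutive stops i–j is d(i,Maple) + d(Maple,j) − d(i,j):
  between Denton and Easton: 29 + 9 − 20 = 18
  between Easton and Oak: 9 + 23 − 28 = 4
  between Oak and Fenby: 23 + 18 − 9 = 32
  between Fenby and Fern: 18 + 27 − 22 = 23
  between Fern and Denton: 27 + 29 − 33 = 23
Cheapest insertion is between Easton and Oak, adding 4.
New total = 112 + 4 = 116.

Minimum extra distance: 4, inserting Maple between Easton and Oak.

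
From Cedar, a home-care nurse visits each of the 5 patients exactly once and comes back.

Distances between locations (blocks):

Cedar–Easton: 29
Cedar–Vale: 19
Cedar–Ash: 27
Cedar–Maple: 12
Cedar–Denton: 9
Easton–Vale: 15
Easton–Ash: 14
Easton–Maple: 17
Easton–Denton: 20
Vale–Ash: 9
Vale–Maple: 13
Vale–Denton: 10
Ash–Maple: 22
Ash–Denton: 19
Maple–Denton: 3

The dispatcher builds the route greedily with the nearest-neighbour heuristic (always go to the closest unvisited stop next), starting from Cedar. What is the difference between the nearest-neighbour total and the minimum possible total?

Excess over optimum: 6 blocks.

Cedar: Denton=9, Maple=12, Vale=19, Ash=27, Easton=29 ⇒ Denton
Denton: Maple=3, Vale=10, Ash=19, Easton=20 ⇒ Maple
Maple: Vale=13, Easton=17, Ash=22 ⇒ Vale
Vale: Ash=9, Easton=15 ⇒ Ash
Ash: Easton=14 ⇒ Easton
NN route Cedar → Denton → Maple → Vale → Ash → Easton → Cedar costs 77.
Optimal: Cedar → Vale → Ash → Easton → Maple → Denton → Cedar costs 71 (by enumerating all 60 distinct tours).
Excess = 77 − 71 = 6.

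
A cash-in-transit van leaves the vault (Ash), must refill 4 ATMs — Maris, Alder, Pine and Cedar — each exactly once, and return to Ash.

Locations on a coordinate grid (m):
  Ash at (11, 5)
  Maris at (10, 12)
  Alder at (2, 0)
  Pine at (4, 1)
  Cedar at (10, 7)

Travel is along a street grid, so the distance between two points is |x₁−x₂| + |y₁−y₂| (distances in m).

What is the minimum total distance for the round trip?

With 4 stops there are 4!/2 = 12 distinct round trips (a route and its reverse cost the same).
Ash - Maris - Alder - Pine - Cedar - Ash: 8+20+3+12+3 = 46
Ash - Maris - Alder - Cedar - Pine - Ash: 8+20+15+12+11 = 66
Ash - Maris - Pine - Alder - Cedar - Ash: 8+17+3+15+3 = 46
Ash - Maris - Pine - Cedar - Alder - Ash: 8+17+12+15+14 = 66
Ash - Maris - Cedar - Alder - Pine - Ash: 8+5+15+3+11 = 42
Ash - Maris - Cedar - Pine - Alder - Ash: 8+5+12+3+14 = 42
Ash - Alder - Maris - Pine - Cedar - Ash: 14+20+17+12+3 = 66
Ash - Alder - Maris - Cedar - Pine - Ash: 14+20+5+12+11 = 62
Ash - Alder - Pine - Maris - Cedar - Ash: 14+3+17+5+3 = 42
Ash - Alder - Cedar - Maris - Pine - Ash: 14+15+5+17+11 = 62
Ash - Pine - Maris - Alder - Cedar - Ash: 11+17+20+15+3 = 66
Ash - Pine - Alder - Maris - Cedar - Ash: 11+3+20+5+3 = 42
The minimum is 42.
One optimal route: Ash → Maris → Cedar → Alder → Pine → Ash (or its reverse).

Shortest round trip = 42 m.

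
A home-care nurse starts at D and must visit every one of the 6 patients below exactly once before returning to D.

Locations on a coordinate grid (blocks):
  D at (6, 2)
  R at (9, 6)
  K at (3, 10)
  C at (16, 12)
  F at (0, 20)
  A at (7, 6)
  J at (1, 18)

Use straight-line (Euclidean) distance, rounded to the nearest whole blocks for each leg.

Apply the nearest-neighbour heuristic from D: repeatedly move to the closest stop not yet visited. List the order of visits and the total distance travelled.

From D: distances to unvisited — A=4, R=5, K=9, C=14, J=17, F=19. Nearest is A (4).
From A: distances to unvisited — R=2, K=6, C=11, J=13, F=16. Nearest is R (2).
From R: distances to unvisited — K=7, C=9, J=14, F=17. Nearest is K (7).
From K: distances to unvisited — J=8, F=10, C=13. Nearest is J (8).
From J: distances to unvisited — F=2, C=16. Nearest is F (2).
From F: distances to unvisited — C=18. Nearest is C (18).
Return C→D: 14.
Total = 4 + 2 + 7 + 8 + 2 + 18 + 14 = 55.

Total distance 55 blocks via the nearest-neighbour route D → A → R → K → J → F → C → D.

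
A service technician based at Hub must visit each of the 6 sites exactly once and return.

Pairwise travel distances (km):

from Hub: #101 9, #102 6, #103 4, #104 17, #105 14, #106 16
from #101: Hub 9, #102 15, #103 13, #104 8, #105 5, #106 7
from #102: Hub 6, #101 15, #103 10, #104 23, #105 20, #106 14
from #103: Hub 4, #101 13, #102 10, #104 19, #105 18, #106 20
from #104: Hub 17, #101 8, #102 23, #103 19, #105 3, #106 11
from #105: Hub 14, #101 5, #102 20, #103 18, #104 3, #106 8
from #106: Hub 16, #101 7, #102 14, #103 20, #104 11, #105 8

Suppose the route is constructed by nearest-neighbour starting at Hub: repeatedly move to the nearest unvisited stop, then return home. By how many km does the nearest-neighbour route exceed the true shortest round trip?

Hub: #103=4, #102=6, #101=9, #105=14, #106=16, #104=17 ⇒ #103
#103: #102=10, #101=13, #105=18, #104=19, #106=20 ⇒ #102
#102: #106=14, #101=15, #105=20, #104=23 ⇒ #106
#106: #101=7, #105=8, #104=11 ⇒ #101
#101: #105=5, #104=8 ⇒ #105
#105: #104=3 ⇒ #104
NN route Hub → #103 → #102 → #106 → #101 → #105 → #104 → Hub costs 60.
Optimal: Hub → #101 → #104 → #105 → #106 → #102 → #103 → Hub costs 56 (by enumerating all 360 distinct tours).
Excess = 60 − 56 = 4.

4 km longer than the optimal tour.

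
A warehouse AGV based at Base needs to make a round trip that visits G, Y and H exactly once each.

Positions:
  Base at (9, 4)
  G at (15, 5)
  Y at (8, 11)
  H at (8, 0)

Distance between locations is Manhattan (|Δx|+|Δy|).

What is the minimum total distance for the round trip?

With 3 stops there are 3!/2 = 3 distinct round trips (a route and its reverse cost the same).
Base-G-Y-H-Base: 7+13+11+5 = 36
Base-G-H-Y-Base: 7+12+11+8 = 38
Base-Y-G-H-Base: 8+13+12+5 = 38
The minimum is 36.
One optimal route: Base → G → Y → H → Base (or its reverse).

Minimum total distance: 36.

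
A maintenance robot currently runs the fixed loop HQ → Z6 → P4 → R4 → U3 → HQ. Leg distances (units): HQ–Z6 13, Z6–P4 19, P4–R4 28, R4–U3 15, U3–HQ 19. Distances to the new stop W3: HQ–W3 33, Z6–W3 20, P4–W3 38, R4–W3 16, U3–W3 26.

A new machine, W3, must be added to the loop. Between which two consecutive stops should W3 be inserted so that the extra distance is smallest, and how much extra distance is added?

+26 — insert W3 between P4 and R4.

Insertion cost between consecutive stops i–j is d(i,W3) + d(W3,j) − d(i,j):
  between HQ and Z6: 33 + 20 − 13 = 40
  between Z6 and P4: 20 + 38 − 19 = 39
  between P4 and R4: 38 + 16 − 28 = 26
  between R4 and U3: 16 + 26 − 15 = 27
  between U3 and HQ: 26 + 33 − 19 = 40
Cheapest insertion is between P4 and R4, adding 26.
New total = 94 + 26 = 120.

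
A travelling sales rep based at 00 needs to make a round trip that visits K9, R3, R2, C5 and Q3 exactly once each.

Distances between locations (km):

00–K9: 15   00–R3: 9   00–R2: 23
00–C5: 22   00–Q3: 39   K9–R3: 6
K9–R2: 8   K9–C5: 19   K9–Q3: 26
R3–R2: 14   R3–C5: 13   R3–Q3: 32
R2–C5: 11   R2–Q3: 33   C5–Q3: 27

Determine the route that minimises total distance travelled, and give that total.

With 5 stops there are 5!/2 = 60 distinct round trips (a route and its reverse cost the same).
00 - K9 - R3 - R2 - C5 - Q3 - 00: 15+6+14+11+27+39 = 112
00 - K9 - R3 - R2 - Q3 - C5 - 00: 15+6+14+33+27+22 = 117
00 - K9 - R3 - C5 - R2 - Q3 - 00: 15+6+13+11+33+39 = 117
00 - K9 - R3 - C5 - Q3 - R2 - 00: 15+6+13+27+33+23 = 117
00 - K9 - R3 - Q3 - R2 - C5 - 00: 15+6+32+33+11+22 = 119
00 - K9 - R3 - Q3 - C5 - R2 - 00: 15+6+32+27+11+23 = 114
00 - K9 - R2 - R3 - C5 - Q3 - 00: 15+8+14+13+27+39 = 116
00 - K9 - R2 - R3 - Q3 - C5 - 00: 15+8+14+32+27+22 = 118
00 - K9 - R2 - C5 - R3 - Q3 - 00: 15+8+11+13+32+39 = 118
00 - K9 - R2 - C5 - Q3 - R3 - 00: 15+8+11+27+32+9 = 102
00 - K9 - R2 - Q3 - R3 - C5 - 00: 15+8+33+32+13+22 = 123
00 - K9 - R2 - Q3 - C5 - R3 - 00: 15+8+33+27+13+9 = 105
00 - K9 - C5 - R3 - R2 - Q3 - 00: 15+19+13+14+33+39 = 133
00 - K9 - C5 - R3 - Q3 - R2 - 00: 15+19+13+32+33+23 = 135
… (46 more)
00 - R3 - K9 - R2 - C5 - Q3 - 00: 9+6+8+11+27+39 = 100  ← best
The minimum is 100.
One optimal route: 00 → R3 → K9 → R2 → C5 → Q3 → 00 (or its reverse).

Minimum total distance: 100 km.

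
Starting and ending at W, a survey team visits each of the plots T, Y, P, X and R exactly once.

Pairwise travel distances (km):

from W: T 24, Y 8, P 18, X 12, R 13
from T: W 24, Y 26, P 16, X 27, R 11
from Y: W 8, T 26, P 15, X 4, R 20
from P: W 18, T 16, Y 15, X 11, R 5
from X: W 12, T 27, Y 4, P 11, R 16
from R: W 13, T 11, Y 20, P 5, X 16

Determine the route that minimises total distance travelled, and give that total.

With 5 stops there are 5!/2 = 60 distinct round trips (a route and its reverse cost the same).
W → T → Y → P → X → R → W: 24+26+15+11+16+13 = 105
W → T → Y → P → R → X → W: 24+26+15+5+16+12 = 98
W → T → Y → X → P → R → W: 24+26+4+11+5+13 = 83
W → T → Y → X → R → P → W: 24+26+4+16+5+18 = 93
W → T → Y → R → P → X → W: 24+26+20+5+11+12 = 98
W → T → Y → R → X → P → W: 24+26+20+16+11+18 = 115
W → T → P → Y → X → R → W: 24+16+15+4+16+13 = 88
W → T → P → Y → R → X → W: 24+16+15+20+16+12 = 103
W → T → P → X → Y → R → W: 24+16+11+4+20+13 = 88
W → T → P → X → R → Y → W: 24+16+11+16+20+8 = 95
W → T → P → R → Y → X → W: 24+16+5+20+4+12 = 81
W → T → P → R → X → Y → W: 24+16+5+16+4+8 = 73
W → T → X → Y → P → R → W: 24+27+4+15+5+13 = 88
W → T → X → Y → R → P → W: 24+27+4+20+5+18 = 98
… (46 more)
W → T → R → P → X → Y → W: 24+11+5+11+4+8 = 63  ← best
The minimum is 63.
One optimal route: W → T → R → P → X → Y → W (or its reverse).

63 km — the shortest possible round trip.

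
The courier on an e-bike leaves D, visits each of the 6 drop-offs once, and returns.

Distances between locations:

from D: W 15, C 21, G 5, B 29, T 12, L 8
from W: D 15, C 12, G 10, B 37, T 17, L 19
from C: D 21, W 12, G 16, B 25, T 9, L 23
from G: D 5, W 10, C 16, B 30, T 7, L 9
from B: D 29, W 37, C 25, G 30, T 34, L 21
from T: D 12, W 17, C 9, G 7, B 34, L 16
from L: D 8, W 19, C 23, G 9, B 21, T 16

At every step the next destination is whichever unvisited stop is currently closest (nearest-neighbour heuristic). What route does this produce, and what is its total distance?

From D: distances to unvisited — G=5, L=8, T=12, W=15, C=21, B=29. Nearest is G (5).
From G: distances to unvisited — T=7, L=9, W=10, C=16, B=30. Nearest is T (7).
From T: distances to unvisited — C=9, L=16, W=17, B=34. Nearest is C (9).
From C: distances to unvisited — W=12, L=23, B=25. Nearest is W (12).
From W: distances to unvisited — L=19, B=37. Nearest is L (19).
From L: distances to unvisited — B=21. Nearest is B (21).
Return B→D: 29.
Total = 5 + 7 + 9 + 12 + 19 + 21 + 29 = 102.

102 along D → G → T → C → W → L → B → D.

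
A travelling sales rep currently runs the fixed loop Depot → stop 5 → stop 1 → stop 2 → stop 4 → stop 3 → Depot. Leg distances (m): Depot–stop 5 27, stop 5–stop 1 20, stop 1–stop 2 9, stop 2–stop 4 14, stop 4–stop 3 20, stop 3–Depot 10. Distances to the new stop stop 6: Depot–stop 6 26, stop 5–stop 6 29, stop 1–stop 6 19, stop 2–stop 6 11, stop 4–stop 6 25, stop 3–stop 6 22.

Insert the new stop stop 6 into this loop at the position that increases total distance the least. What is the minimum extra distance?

Minimum extra distance: 21 m, inserting stop 6 between stop 1 and stop 2.

Insertion cost between consecutive stops i–j is d(i,stop 6) + d(stop 6,j) − d(i,j):
  between Depot and stop 5: 26 + 29 − 27 = 28
  between stop 5 and stop 1: 29 + 19 − 20 = 28
  between stop 1 and stop 2: 19 + 11 − 9 = 21
  between stop 2 and stop 4: 11 + 25 − 14 = 22
  between stop 4 and stop 3: 25 + 22 − 20 = 27
  between stop 3 and Depot: 22 + 26 − 10 = 38
Cheapest insertion is between stop 1 and stop 2, adding 21.
New total = 100 + 21 = 121.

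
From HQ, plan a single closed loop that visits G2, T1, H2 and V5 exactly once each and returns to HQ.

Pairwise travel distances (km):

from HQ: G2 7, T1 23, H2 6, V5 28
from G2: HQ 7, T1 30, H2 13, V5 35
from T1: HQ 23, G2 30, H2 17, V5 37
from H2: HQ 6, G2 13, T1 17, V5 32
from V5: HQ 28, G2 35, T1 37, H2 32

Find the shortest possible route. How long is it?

HQ → G2 → T1 → H2 → V5 → HQ: 7+30+17+32+28 = 114
HQ → G2 → T1 → V5 → H2 → HQ: 7+30+37+32+6 = 112
HQ → G2 → H2 → T1 → V5 → HQ: 7+13+17+37+28 = 102
HQ → G2 → H2 → V5 → T1 → HQ: 7+13+32+37+23 = 112
HQ → G2 → V5 → T1 → H2 → HQ: 7+35+37+17+6 = 102
HQ → G2 → V5 → H2 → T1 → HQ: 7+35+32+17+23 = 114
HQ → T1 → G2 → H2 → V5 → HQ: 23+30+13+32+28 = 126
HQ → T1 → G2 → V5 → H2 → HQ: 23+30+35+32+6 = 126
HQ → T1 → H2 → G2 → V5 → HQ: 23+17+13+35+28 = 116
HQ → T1 → V5 → G2 → H2 → HQ: 23+37+35+13+6 = 114
HQ → H2 → G2 → T1 → V5 → HQ: 6+13+30+37+28 = 114
HQ → H2 → T1 → G2 → V5 → HQ: 6+17+30+35+28 = 116
The minimum is 102.
One optimal route: HQ → G2 → H2 → T1 → V5 → HQ (or its reverse).

Minimum total distance: 102 km.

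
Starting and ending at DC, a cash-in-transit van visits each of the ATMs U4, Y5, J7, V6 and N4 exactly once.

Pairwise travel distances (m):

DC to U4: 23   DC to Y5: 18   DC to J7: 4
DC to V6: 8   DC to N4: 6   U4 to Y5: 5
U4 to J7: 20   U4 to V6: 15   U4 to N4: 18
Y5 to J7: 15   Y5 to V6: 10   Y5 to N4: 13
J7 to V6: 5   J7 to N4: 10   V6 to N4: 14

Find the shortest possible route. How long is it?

Shortest round trip = 48 m.

There are 60 distinct closed tours to check (reversals are equivalent).
DC-U4-Y5-J7-V6-N4-DC: 23+5+15+5+14+6 = 68
DC-U4-Y5-J7-N4-V6-DC: 23+5+15+10+14+8 = 75
DC-U4-Y5-V6-J7-N4-DC: 23+5+10+5+10+6 = 59
DC-U4-Y5-V6-N4-J7-DC: 23+5+10+14+10+4 = 66
DC-U4-Y5-N4-J7-V6-DC: 23+5+13+10+5+8 = 64
DC-U4-Y5-N4-V6-J7-DC: 23+5+13+14+5+4 = 64
DC-U4-J7-Y5-V6-N4-DC: 23+20+15+10+14+6 = 88
DC-U4-J7-Y5-N4-V6-DC: 23+20+15+13+14+8 = 93
DC-U4-J7-V6-Y5-N4-DC: 23+20+5+10+13+6 = 77
DC-U4-J7-V6-N4-Y5-DC: 23+20+5+14+13+18 = 93
DC-U4-J7-N4-Y5-V6-DC: 23+20+10+13+10+8 = 84
DC-U4-J7-N4-V6-Y5-DC: 23+20+10+14+10+18 = 95
DC-U4-V6-Y5-J7-N4-DC: 23+15+10+15+10+6 = 79
DC-U4-V6-Y5-N4-J7-DC: 23+15+10+13+10+4 = 75
… (46 more)
DC-J7-V6-U4-Y5-N4-DC: 4+5+15+5+13+6 = 48  ← best
The minimum is 48.
One optimal route: DC → J7 → V6 → U4 → Y5 → N4 → DC (or its reverse).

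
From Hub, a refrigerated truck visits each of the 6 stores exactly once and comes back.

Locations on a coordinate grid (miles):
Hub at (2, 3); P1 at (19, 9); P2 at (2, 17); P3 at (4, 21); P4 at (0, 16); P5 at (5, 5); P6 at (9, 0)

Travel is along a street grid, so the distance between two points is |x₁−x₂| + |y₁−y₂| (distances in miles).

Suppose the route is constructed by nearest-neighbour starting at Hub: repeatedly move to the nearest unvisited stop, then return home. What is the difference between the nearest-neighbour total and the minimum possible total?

From Hub: P5=5, P6=10, P2=14, P4=15, P3=20, P1=23 → choose P5 (5).
From P5: P6=9, P2=15, P4=16, P3=17, P1=18 → choose P6 (9).
From P6: P1=19, P2=24, P4=25, P3=26 → choose P1 (19).
From P1: P2=25, P4=26, P3=27 → choose P2 (25).
From P2: P4=3, P3=6 → choose P4 (3).
From P4: P3=9 → choose P3 (9).
NN route Hub → P5 → P6 → P1 → P2 → P4 → P3 → Hub costs 90.
Optimal: Hub → P4 → P2 → P3 → P1 → P6 → P5 → Hub costs 84 (by enumerating all 360 distinct tours).
Excess = 90 − 84 = 6.

6 miles longer than the optimal tour.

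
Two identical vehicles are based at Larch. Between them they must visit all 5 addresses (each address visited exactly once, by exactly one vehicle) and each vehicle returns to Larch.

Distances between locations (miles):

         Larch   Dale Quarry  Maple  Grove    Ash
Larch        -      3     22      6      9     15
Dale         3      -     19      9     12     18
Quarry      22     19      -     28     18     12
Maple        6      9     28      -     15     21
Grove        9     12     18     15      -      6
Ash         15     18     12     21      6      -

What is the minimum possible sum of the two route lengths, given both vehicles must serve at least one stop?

Try each way of splitting the stops between the two vehicles (each non-empty) and, for each split, find the best tour for each vehicle:
  {Dale} + {Quarry, Maple, Grove, Ash}: 6 + 61 = 67
  {Quarry} + {Dale, Maple, Grove, Ash}: 44 + 48 = 92
  {Dale, Quarry} + {Maple, Grove, Ash}: 44 + 42 = 86
  {Maple} + {Dale, Quarry, Grove, Ash}: 12 + 49 = 61
  {Dale, Maple} + {Quarry, Grove, Ash}: 18 + 49 = 67
  {Quarry, Maple} + {Dale, Grove, Ash}: 56 + 36 = 92
  … (15 splits in total)
Best: vehicle 1 Larch → Maple → Larch = 12; vehicle 2 Larch → Dale → Quarry → Ash → Grove → Larch = 49; combined 61.

61 miles — the smallest possible combined total.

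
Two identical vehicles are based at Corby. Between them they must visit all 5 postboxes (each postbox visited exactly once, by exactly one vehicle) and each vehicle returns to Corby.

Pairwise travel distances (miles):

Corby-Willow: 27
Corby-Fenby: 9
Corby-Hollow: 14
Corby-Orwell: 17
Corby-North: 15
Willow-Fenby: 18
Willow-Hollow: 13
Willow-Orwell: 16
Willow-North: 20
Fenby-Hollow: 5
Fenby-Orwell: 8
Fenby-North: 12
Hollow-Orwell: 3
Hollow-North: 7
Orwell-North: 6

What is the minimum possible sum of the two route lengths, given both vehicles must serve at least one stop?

82 miles — the smallest possible combined total.

Try each way of splitting the stops between the two vehicles (each non-empty) and, for each split, find the best tour for each vehicle:
  {Willow} + {Fenby, Hollow, Orwell, North}: 54 + 38 = 92
  {Fenby} + {Willow, Hollow, Orwell, North}: 18 + 64 = 82
  {Willow, Fenby} + {Hollow, Orwell, North}: 54 + 38 = 92
  {Hollow} + {Willow, Fenby, Orwell, North}: 28 + 64 = 92
  {Willow, Hollow} + {Fenby, Orwell, North}: 54 + 38 = 92
  {Fenby, Hollow} + {Willow, Orwell, North}: 28 + 64 = 92
  … (15 splits in total)
Best: vehicle 1 Corby → Fenby → Corby = 18; vehicle 2 Corby → Willow → Hollow → Orwell → North → Corby = 64; combined 82.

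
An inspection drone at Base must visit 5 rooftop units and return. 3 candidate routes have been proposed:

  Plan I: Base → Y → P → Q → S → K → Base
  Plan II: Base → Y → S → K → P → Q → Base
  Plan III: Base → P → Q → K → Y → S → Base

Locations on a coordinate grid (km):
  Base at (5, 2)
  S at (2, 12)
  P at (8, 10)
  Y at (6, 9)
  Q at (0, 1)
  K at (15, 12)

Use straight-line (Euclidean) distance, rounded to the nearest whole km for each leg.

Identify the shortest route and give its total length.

Plan I: 7 + 2 + 12 + 11 + 13 + 14 = 59
Plan II: 7 + 5 + 13 + 7 + 12 + 5 = 49
Plan III: 9 + 12 + 19 + 9 + 5 + 10 = 64

Shortest is Plan II, total 49 km.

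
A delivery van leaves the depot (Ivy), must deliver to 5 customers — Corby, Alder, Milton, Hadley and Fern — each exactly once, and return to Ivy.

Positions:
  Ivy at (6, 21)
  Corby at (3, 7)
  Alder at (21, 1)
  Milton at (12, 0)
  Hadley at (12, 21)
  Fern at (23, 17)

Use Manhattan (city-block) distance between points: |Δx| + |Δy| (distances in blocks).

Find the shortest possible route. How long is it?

Minimum total distance: 82 blocks.

With 5 stops there are 5!/2 = 60 distinct round trips (a route and its reverse cost the same).
Ivy-Corby-Alder-Milton-Hadley-Fern-Ivy: 17+24+10+21+15+21 = 108
Ivy-Corby-Alder-Milton-Fern-Hadley-Ivy: 17+24+10+28+15+6 = 100
Ivy-Corby-Alder-Hadley-Milton-Fern-Ivy: 17+24+29+21+28+21 = 140
Ivy-Corby-Alder-Hadley-Fern-Milton-Ivy: 17+24+29+15+28+27 = 140
Ivy-Corby-Alder-Fern-Milton-Hadley-Ivy: 17+24+18+28+21+6 = 114
Ivy-Corby-Alder-Fern-Hadley-Milton-Ivy: 17+24+18+15+21+27 = 122
Ivy-Corby-Milton-Alder-Hadley-Fern-Ivy: 17+16+10+29+15+21 = 108
Ivy-Corby-Milton-Alder-Fern-Hadley-Ivy: 17+16+10+18+15+6 = 82
Ivy-Corby-Milton-Hadley-Alder-Fern-Ivy: 17+16+21+29+18+21 = 122
Ivy-Corby-Milton-Hadley-Fern-Alder-Ivy: 17+16+21+15+18+35 = 122
Ivy-Corby-Milton-Fern-Alder-Hadley-Ivy: 17+16+28+18+29+6 = 114
Ivy-Corby-Milton-Fern-Hadley-Alder-Ivy: 17+16+28+15+29+35 = 140
Ivy-Corby-Hadley-Alder-Milton-Fern-Ivy: 17+23+29+10+28+21 = 128
Ivy-Corby-Hadley-Alder-Fern-Milton-Ivy: 17+23+29+18+28+27 = 142
… (46 more)
The minimum is 82.
One optimal route: Ivy → Corby → Milton → Alder → Fern → Hadley → Ivy (or its reverse).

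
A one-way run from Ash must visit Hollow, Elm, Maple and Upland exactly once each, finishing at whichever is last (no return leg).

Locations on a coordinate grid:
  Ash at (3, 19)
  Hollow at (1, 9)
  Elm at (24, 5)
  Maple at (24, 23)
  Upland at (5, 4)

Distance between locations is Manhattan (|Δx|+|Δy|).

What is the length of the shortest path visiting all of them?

There are 4! = 24 possible orderings.
Ash → Hollow → Elm → Maple → Upland: 12+27+18+38 = 95
Ash → Hollow → Elm → Upland → Maple: 12+27+20+38 = 97
Ash → Hollow → Maple → Elm → Upland: 12+37+18+20 = 87
Ash → Hollow → Maple → Upland → Elm: 12+37+38+20 = 107
Ash → Hollow → Upland → Elm → Maple: 12+9+20+18 = 59
Ash → Hollow → Upland → Maple → Elm: 12+9+38+18 = 77
Ash → Elm → Hollow → Maple → Upland: 35+27+37+38 = 137
Ash → Elm → Hollow → Upland → Maple: 35+27+9+38 = 109
Ash → Elm → Maple → Hollow → Upland: 35+18+37+9 = 99
Ash → Elm → Maple → Upland → Hollow: 35+18+38+9 = 100
Ash → Elm → Upland → Hollow → Maple: 35+20+9+37 = 101
Ash → Elm → Upland → Maple → Hollow: 35+20+38+37 = 130
Ash → Maple → Hollow → Elm → Upland: 25+37+27+20 = 109
Ash → Maple → Hollow → Upland → Elm: 25+37+9+20 = 91
… (10 more)
The minimum is 59.
One shortest path: Ash → Hollow → Upland → Elm → Maple.

Shortest open route: 59.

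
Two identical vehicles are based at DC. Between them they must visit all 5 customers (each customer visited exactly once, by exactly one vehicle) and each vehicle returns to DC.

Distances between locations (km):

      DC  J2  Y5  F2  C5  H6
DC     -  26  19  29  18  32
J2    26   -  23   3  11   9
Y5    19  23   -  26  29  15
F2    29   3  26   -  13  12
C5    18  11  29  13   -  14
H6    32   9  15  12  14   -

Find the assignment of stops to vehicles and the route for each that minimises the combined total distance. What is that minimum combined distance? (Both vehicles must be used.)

111 km — the smallest possible combined total.

Check every non-empty split of the stops between the two vehicles; for each half take its own optimal tour:
  {J2} + {Y5, F2, C5, H6}: 52 + 77 = 129
  {Y5} + {J2, F2, C5, H6}: 38 + 73 = 111
  {J2, Y5} + {F2, C5, H6}: 68 + 73 = 141
  {F2} + {J2, Y5, C5, H6}: 58 + 72 = 130
  {J2, F2} + {Y5, C5, H6}: 58 + 66 = 124
  {Y5, F2} + {J2, C5, H6}: 74 + 67 = 141
  … (15 splits in total)
Best: vehicle 1 DC → Y5 → DC = 38; vehicle 2 DC → J2 → F2 → H6 → C5 → DC = 73; combined 111.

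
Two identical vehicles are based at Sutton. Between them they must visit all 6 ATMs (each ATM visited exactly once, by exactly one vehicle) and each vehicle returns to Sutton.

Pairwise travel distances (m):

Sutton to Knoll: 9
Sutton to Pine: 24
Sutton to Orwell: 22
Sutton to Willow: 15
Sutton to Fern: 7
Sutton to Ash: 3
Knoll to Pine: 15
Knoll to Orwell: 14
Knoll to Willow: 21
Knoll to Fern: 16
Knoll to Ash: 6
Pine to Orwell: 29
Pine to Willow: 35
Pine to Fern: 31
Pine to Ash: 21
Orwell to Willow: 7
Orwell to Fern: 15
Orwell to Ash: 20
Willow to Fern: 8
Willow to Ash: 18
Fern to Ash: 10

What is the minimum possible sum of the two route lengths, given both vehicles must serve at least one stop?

81 m — the smallest possible combined total.

There are 2^5 − 1 = 31 ways to divide the 6 stops into two non-empty groups. For each, the best each vehicle can do is its own shortest tour through its group:
  {Knoll} + {Pine, Orwell, Willow, Fern, Ash}: 18 + 75 = 93
  {Pine} + {Knoll, Orwell, Willow, Fern, Ash}: 48 + 45 = 93
  {Knoll, Pine} + {Orwell, Willow, Fern, Ash}: 48 + 45 = 93
  {Orwell} + {Knoll, Pine, Willow, Fern, Ash}: 44 + 74 = 118
  {Knoll, Orwell} + {Pine, Willow, Fern, Ash}: 45 + 74 = 119
  {Pine, Orwell} + {Knoll, Willow, Fern, Ash}: 75 + 45 = 120
  … (31 splits in total)
  {Knoll, Pine, Orwell, Willow, Fern} + {Ash}: 75 + 6 = 81  ← best
Best: vehicle 1 Sutton → Knoll → Pine → Orwell → Willow → Fern → Sutton = 75; vehicle 2 Sutton → Ash → Sutton = 6; combined 81.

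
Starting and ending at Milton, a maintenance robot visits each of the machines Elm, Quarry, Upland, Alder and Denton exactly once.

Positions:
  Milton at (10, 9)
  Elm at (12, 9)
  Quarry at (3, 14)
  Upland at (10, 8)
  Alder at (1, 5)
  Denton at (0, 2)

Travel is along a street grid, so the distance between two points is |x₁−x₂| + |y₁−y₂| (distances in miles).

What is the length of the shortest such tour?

48 miles — the shortest possible round trip.

With 5 stops there are 5!/2 = 60 distinct round trips (a route and its reverse cost the same).
Milton → Elm → Quarry → Upland → Alder → Denton → Milton: 2+14+13+12+4+17 = 62
Milton → Elm → Quarry → Upland → Denton → Alder → Milton: 2+14+13+16+4+13 = 62
Milton → Elm → Quarry → Alder → Upland → Denton → Milton: 2+14+11+12+16+17 = 72
Milton → Elm → Quarry → Alder → Denton → Upland → Milton: 2+14+11+4+16+1 = 48
Milton → Elm → Quarry → Denton → Upland → Alder → Milton: 2+14+15+16+12+13 = 72
Milton → Elm → Quarry → Denton → Alder → Upland → Milton: 2+14+15+4+12+1 = 48
Milton → Elm → Upland → Quarry → Alder → Denton → Milton: 2+3+13+11+4+17 = 50
Milton → Elm → Upland → Quarry → Denton → Alder → Milton: 2+3+13+15+4+13 = 50
Milton → Elm → Upland → Alder → Quarry → Denton → Milton: 2+3+12+11+15+17 = 60
Milton → Elm → Upland → Alder → Denton → Quarry → Milton: 2+3+12+4+15+12 = 48
Milton → Elm → Upland → Denton → Quarry → Alder → Milton: 2+3+16+15+11+13 = 60
Milton → Elm → Upland → Denton → Alder → Quarry → Milton: 2+3+16+4+11+12 = 48
Milton → Elm → Alder → Quarry → Upland → Denton → Milton: 2+15+11+13+16+17 = 74
Milton → Elm → Alder → Quarry → Denton → Upland → Milton: 2+15+11+15+16+1 = 60
… (46 more)
The minimum is 48.
One optimal route: Milton → Elm → Quarry → Alder → Denton → Upland → Milton (or its reverse).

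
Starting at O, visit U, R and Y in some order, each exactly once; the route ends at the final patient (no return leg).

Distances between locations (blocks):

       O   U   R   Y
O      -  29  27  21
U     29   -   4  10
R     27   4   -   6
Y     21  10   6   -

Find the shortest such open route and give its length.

Shortest open route: 31 blocks.

There are 3! = 6 possible orderings.
O - U - R - Y: 29+4+6 = 39
O - U - Y - R: 29+10+6 = 45
O - R - U - Y: 27+4+10 = 41
O - R - Y - U: 27+6+10 = 43
O - Y - U - R: 21+10+4 = 35
O - Y - R - U: 21+6+4 = 31
The minimum is 31.
One shortest path: O → Y → R → U.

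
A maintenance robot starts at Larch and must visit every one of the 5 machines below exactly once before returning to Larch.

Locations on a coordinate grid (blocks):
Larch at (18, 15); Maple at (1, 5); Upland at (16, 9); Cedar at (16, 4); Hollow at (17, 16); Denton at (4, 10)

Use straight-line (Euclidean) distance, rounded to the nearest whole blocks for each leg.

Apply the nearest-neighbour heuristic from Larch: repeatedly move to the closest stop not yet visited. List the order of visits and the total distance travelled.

At Larch the remaining stops are Hollow 1, Upland 6, Cedar 11, Denton 15, Maple 20; go to Hollow.
At Hollow the remaining stops are Upland 7, Cedar 12, Denton 14, Maple 19; go to Upland.
At Upland the remaining stops are Cedar 5, Denton 12, Maple 16; go to Cedar.
At Cedar the remaining stops are Denton 13, Maple 15; go to Denton.
At Denton the remaining stops are Maple 6; go to Maple.
Return Maple→Larch: 20.
Total = 1 + 7 + 5 + 13 + 6 + 20 = 52.

Total distance 52 blocks via the nearest-neighbour route Larch → Hollow → Upland → Cedar → Denton → Maple → Larch.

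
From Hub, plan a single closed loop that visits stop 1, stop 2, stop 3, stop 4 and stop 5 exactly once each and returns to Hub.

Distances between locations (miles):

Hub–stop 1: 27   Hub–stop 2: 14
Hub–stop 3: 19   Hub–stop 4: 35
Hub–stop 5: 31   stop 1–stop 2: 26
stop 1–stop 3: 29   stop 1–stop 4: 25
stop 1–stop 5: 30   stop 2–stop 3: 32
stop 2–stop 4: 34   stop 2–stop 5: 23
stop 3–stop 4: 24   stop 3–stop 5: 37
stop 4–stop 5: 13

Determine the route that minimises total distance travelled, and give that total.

Minimum total distance: 123 miles.

Hub - stop 1 - stop 2 - stop 3 - stop 4 - stop 5 - Hub: 27+26+32+24+13+31 = 153
Hub - stop 1 - stop 2 - stop 3 - stop 5 - stop 4 - Hub: 27+26+32+37+13+35 = 170
Hub - stop 1 - stop 2 - stop 4 - stop 3 - stop 5 - Hub: 27+26+34+24+37+31 = 179
Hub - stop 1 - stop 2 - stop 4 - stop 5 - stop 3 - Hub: 27+26+34+13+37+19 = 156
Hub - stop 1 - stop 2 - stop 5 - stop 3 - stop 4 - Hub: 27+26+23+37+24+35 = 172
Hub - stop 1 - stop 2 - stop 5 - stop 4 - stop 3 - Hub: 27+26+23+13+24+19 = 132
Hub - stop 1 - stop 3 - stop 2 - stop 4 - stop 5 - Hub: 27+29+32+34+13+31 = 166
Hub - stop 1 - stop 3 - stop 2 - stop 5 - stop 4 - Hub: 27+29+32+23+13+35 = 159
Hub - stop 1 - stop 3 - stop 4 - stop 2 - stop 5 - Hub: 27+29+24+34+23+31 = 168
Hub - stop 1 - stop 3 - stop 4 - stop 5 - stop 2 - Hub: 27+29+24+13+23+14 = 130
Hub - stop 1 - stop 3 - stop 5 - stop 2 - stop 4 - Hub: 27+29+37+23+34+35 = 185
Hub - stop 1 - stop 3 - stop 5 - stop 4 - stop 2 - Hub: 27+29+37+13+34+14 = 154
Hub - stop 1 - stop 4 - stop 2 - stop 3 - stop 5 - Hub: 27+25+34+32+37+31 = 186
Hub - stop 1 - stop 4 - stop 2 - stop 5 - stop 3 - Hub: 27+25+34+23+37+19 = 165
… (46 more)
Hub - stop 2 - stop 5 - stop 4 - stop 1 - stop 3 - Hub: 14+23+13+25+29+19 = 123  ← best
The minimum is 123.
One optimal route: Hub → stop 2 → stop 5 → stop 4 → stop 1 → stop 3 → Hub (or its reverse).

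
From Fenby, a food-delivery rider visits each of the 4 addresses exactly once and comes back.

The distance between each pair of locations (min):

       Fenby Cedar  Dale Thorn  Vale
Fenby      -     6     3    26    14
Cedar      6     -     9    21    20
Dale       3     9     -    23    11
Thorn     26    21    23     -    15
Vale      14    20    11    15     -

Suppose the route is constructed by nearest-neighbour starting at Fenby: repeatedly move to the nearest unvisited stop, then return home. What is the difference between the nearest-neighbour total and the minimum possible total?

From Fenby: Dale=3, Cedar=6, Vale=14, Thorn=26 → choose Dale (3).
From Dale: Cedar=9, Vale=11, Thorn=23 → choose Cedar (9).
From Cedar: Vale=20, Thorn=21 → choose Vale (20).
From Vale: Thorn=15 → choose Thorn (15).
NN route Fenby → Dale → Cedar → Vale → Thorn → Fenby costs 73.
Optimal: Fenby → Cedar → Thorn → Vale → Dale → Fenby costs 56 (by enumerating all 12 distinct tours).
Excess = 73 − 56 = 17.

17 min longer than the optimal tour.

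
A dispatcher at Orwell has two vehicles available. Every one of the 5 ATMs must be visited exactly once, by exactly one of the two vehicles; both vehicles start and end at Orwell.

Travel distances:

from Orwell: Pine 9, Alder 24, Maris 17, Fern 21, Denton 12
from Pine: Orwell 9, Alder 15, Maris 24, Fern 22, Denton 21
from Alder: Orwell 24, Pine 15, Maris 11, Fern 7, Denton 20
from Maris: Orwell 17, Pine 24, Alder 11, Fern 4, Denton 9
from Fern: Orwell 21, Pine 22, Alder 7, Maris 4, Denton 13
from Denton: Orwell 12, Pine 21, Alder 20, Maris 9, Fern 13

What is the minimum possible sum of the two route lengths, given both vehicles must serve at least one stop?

There are 2^4 − 1 = 15 ways to divide the 5 stops into two non-empty groups. For each, the best each vehicle can do is its own shortest tour through its group:
  {Pine} + {Alder, Maris, Fern, Denton}: 18 + 56 = 74
  {Alder} + {Pine, Maris, Fern, Denton}: 48 + 56 = 104
  {Pine, Alder} + {Maris, Fern, Denton}: 48 + 46 = 94
  {Maris} + {Pine, Alder, Fern, Denton}: 34 + 56 = 90
  {Pine, Maris} + {Alder, Fern, Denton}: 50 + 56 = 106
  {Alder, Maris} + {Pine, Fern, Denton}: 52 + 56 = 108
  … (15 splits in total)
Best: vehicle 1 Orwell → Pine → Orwell = 18; vehicle 2 Orwell → Alder → Fern → Maris → Denton → Orwell = 56; combined 74.

Minimum combined distance: 74.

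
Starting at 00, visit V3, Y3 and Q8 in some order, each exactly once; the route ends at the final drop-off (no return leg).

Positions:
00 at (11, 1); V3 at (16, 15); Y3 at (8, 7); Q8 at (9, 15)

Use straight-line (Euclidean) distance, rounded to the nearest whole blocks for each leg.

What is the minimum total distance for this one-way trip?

22 blocks — the minimum one-way total.

There are 3! = 6 possible orderings.
00 → V3 → Y3 → Q8: 15+11+8 = 34
00 → V3 → Q8 → Y3: 15+7+8 = 30
00 → Y3 → V3 → Q8: 7+11+7 = 25
00 → Y3 → Q8 → V3: 7+8+7 = 22
00 → Q8 → V3 → Y3: 14+7+11 = 32
00 → Q8 → Y3 → V3: 14+8+11 = 33
The minimum is 22.
One shortest path: 00 → Y3 → Q8 → V3.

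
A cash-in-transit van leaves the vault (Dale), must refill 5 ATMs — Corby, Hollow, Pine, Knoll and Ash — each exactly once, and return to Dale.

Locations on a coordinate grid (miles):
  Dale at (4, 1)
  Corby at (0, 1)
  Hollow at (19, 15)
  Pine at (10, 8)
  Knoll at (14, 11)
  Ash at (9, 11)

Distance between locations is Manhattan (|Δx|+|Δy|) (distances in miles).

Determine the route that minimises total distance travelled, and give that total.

There are 60 distinct closed tours to check (reversals are equivalent).
Dale-Corby-Hollow-Pine-Knoll-Ash-Dale: 4+33+16+7+5+15 = 80
Dale-Corby-Hollow-Pine-Ash-Knoll-Dale: 4+33+16+4+5+20 = 82
Dale-Corby-Hollow-Knoll-Pine-Ash-Dale: 4+33+9+7+4+15 = 72
Dale-Corby-Hollow-Knoll-Ash-Pine-Dale: 4+33+9+5+4+13 = 68
Dale-Corby-Hollow-Ash-Pine-Knoll-Dale: 4+33+14+4+7+20 = 82
Dale-Corby-Hollow-Ash-Knoll-Pine-Dale: 4+33+14+5+7+13 = 76
Dale-Corby-Pine-Hollow-Knoll-Ash-Dale: 4+17+16+9+5+15 = 66
Dale-Corby-Pine-Hollow-Ash-Knoll-Dale: 4+17+16+14+5+20 = 76
Dale-Corby-Pine-Knoll-Hollow-Ash-Dale: 4+17+7+9+14+15 = 66
Dale-Corby-Pine-Knoll-Ash-Hollow-Dale: 4+17+7+5+14+29 = 76
Dale-Corby-Pine-Ash-Hollow-Knoll-Dale: 4+17+4+14+9+20 = 68
Dale-Corby-Pine-Ash-Knoll-Hollow-Dale: 4+17+4+5+9+29 = 68
Dale-Corby-Knoll-Hollow-Pine-Ash-Dale: 4+24+9+16+4+15 = 72
Dale-Corby-Knoll-Hollow-Ash-Pine-Dale: 4+24+9+14+4+13 = 68
… (46 more)
The minimum is 66.
One optimal route: Dale → Corby → Pine → Hollow → Knoll → Ash → Dale (or its reverse).

Shortest round trip = 66 miles.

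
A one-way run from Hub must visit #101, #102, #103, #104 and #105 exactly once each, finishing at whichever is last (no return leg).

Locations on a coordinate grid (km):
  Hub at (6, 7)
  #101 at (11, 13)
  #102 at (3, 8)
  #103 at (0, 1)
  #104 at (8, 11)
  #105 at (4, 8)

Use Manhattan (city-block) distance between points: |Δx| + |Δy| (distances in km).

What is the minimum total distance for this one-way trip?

Shortest open route: 34 km.

There are 5! = 120 possible orderings.
Hub→#101→#102→#103→#104→#105: 11+13+10+18+7 = 59
Hub→#101→#102→#103→#105→#104: 11+13+10+11+7 = 52
Hub→#101→#102→#104→#103→#105: 11+13+8+18+11 = 61
Hub→#101→#102→#104→#105→#103: 11+13+8+7+11 = 50
Hub→#101→#102→#105→#103→#104: 11+13+1+11+18 = 54
Hub→#101→#102→#105→#104→#103: 11+13+1+7+18 = 50
Hub→#101→#103→#102→#104→#105: 11+23+10+8+7 = 59
Hub→#101→#103→#102→#105→#104: 11+23+10+1+7 = 52
Hub→#101→#103→#104→#102→#105: 11+23+18+8+1 = 61
Hub→#101→#103→#104→#105→#102: 11+23+18+7+1 = 60
Hub→#101→#103→#105→#102→#104: 11+23+11+1+8 = 54
Hub→#101→#103→#105→#104→#102: 11+23+11+7+8 = 60
Hub→#101→#104→#102→#103→#105: 11+5+8+10+11 = 45
Hub→#101→#104→#102→#105→#103: 11+5+8+1+11 = 36
… (106 more)
Hub→#101→#104→#105→#102→#103: 11+5+7+1+10 = 34  ← best
The minimum is 34.
One shortest path: Hub → #101 → #104 → #105 → #102 → #103.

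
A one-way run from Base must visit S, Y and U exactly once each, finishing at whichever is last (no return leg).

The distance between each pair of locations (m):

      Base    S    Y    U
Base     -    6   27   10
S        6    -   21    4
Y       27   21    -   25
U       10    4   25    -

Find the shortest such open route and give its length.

Shortest open route: 35 m.

There are 3! = 6 possible orderings.
Base - S - Y - U: 6+21+25 = 52
Base - S - U - Y: 6+4+25 = 35
Base - Y - S - U: 27+21+4 = 52
Base - Y - U - S: 27+25+4 = 56
Base - U - S - Y: 10+4+21 = 35
Base - U - Y - S: 10+25+21 = 56
The minimum is 35.
One shortest path: Base → S → U → Y.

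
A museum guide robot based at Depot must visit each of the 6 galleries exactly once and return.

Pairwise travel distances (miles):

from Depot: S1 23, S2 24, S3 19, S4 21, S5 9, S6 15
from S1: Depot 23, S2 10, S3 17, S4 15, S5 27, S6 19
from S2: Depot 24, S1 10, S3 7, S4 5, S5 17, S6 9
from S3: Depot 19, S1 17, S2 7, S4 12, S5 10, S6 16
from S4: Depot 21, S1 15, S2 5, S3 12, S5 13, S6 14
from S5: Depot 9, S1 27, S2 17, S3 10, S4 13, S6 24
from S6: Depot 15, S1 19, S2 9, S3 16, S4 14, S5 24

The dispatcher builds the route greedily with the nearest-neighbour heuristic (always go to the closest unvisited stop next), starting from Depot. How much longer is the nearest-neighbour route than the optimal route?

From Depot: S5=9, S6=15, S3=19, S4=21, S1=23, S2=24 → choose S5 (9).
From S5: S3=10, S4=13, S2=17, S6=24, S1=27 → choose S3 (10).
From S3: S2=7, S4=12, S6=16, S1=17 → choose S2 (7).
From S2: S4=5, S6=9, S1=10 → choose S4 (5).
From S4: S6=14, S1=15 → choose S6 (14).
From S6: S1=19 → choose S1 (19).
NN route Depot → S5 → S3 → S2 → S4 → S6 → S1 → Depot costs 87.
Optimal: Depot → S5 → S3 → S1 → S2 → S4 → S6 → Depot costs 80 (by enumerating all 360 distinct tours).
Excess = 87 − 80 = 7.

Excess over optimum: 7 miles.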